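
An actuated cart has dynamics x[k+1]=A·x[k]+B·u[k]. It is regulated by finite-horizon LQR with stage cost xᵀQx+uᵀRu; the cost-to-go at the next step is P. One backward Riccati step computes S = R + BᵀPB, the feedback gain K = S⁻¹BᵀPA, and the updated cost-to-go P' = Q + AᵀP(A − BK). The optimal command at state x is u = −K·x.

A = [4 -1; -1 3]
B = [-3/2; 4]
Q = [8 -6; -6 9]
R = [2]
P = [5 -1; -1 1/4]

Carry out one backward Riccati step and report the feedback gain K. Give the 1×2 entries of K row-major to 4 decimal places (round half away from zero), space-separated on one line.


BᵀP = [-11.5000 2.5000]
S = R + BᵀPB = [2] + [27.2500] = [29.2500]
BᵀPA = [-48.5000 19.0000]
K = S⁻¹·BᵀPA = [-1.6581 0.6496]
A−BK = [1.5128 -0.0256; 5.6325 0.4017]
AᵀP(A−BK) = [7.8312 -2.2457; -2.2457 0.9081]
P' = Q + AᵀP(A−BK) = [15.8312 -8.2457; -8.2457 9.9081]
tr(P') = 25.7393

-1.6581 0.6496


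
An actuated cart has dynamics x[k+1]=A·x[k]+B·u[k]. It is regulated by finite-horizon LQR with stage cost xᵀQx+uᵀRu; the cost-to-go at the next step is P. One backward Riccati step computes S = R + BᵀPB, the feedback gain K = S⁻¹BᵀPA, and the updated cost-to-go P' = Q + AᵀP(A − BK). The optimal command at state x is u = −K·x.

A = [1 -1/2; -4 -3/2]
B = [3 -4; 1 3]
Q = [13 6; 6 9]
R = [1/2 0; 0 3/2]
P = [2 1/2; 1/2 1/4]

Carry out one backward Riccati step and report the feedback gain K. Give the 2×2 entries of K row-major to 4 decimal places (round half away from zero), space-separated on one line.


BᵀP = [6.5000 1.7500; -6.5000 -1.2500]
S = R + BᵀPB = [1/2 0; 0 3/2] + [21.2500 -20.7500; -20.7500 22.2500] = [21.7500 -20.7500; -20.7500 23.7500]
BᵀPA = [-0.5000 -5.8750; -1.5000 5.1250]
K = S⁻¹·BᵀPA = [-0.5000 -0.3859; -0.5000 -0.1214]
A−BK = [0.5000 0.1722; -2.0000 -0.7500]
AᵀP(A−BK) = [1.0000 0.3750; 0.3750 0.1673]
P' = Q + AᵀP(A−BK) = [14.0000 6.3750; 6.3750 9.1673]
tr(P') = 23.1673

-0.5000 -0.3859 -0.5000 -0.1214


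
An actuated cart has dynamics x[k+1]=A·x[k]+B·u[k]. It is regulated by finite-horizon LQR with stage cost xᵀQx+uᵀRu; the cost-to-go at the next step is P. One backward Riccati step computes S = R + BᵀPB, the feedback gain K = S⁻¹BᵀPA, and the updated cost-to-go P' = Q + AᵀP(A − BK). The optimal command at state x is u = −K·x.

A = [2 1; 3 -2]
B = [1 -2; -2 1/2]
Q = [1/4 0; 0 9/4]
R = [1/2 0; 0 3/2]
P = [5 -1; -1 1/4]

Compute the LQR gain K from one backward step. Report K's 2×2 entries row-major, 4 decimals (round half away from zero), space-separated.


0.2723 0.6052 -0.4503 -0.2471

BᵀP = [7.0000 -1.5000; -10.5000 2.1250]
S = R + BᵀPB = [1/2 0; 0 3/2] + [10.0000 -14.7500; -14.7500 22.0625] = [10.5000 -14.7500; -14.7500 23.5625]
BᵀPA = [9.5000 10.0000; -14.6250 -14.7500]
K = S⁻¹·BᵀPA = [0.2723 0.6052; -0.4503 -0.2471]
A−BK = [0.8272 -0.0995; 3.7696 -0.6660]
AᵀP(A−BK) = [1.0785 0.1361; 0.1361 0.3026]
P' = Q + AᵀP(A−BK) = [1.3285 0.1361; 0.1361 2.5526]
tr(P') = 3.8812


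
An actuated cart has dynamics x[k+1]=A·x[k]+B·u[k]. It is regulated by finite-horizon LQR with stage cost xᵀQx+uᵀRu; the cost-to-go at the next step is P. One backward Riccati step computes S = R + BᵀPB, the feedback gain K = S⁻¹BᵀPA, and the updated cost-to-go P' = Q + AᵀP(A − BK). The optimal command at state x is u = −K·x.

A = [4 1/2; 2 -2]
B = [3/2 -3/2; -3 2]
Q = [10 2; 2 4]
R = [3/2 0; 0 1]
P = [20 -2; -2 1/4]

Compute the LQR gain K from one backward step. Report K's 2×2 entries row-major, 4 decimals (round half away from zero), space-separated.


BᵀP = [36.0000 -3.7500; -34.0000 3.5000]
S = R + BᵀPB = [3/2 0; 0 1] + [65.2500 -61.5000; -61.5000 58.0000] = [66.7500 -61.5000; -61.5000 59.0000]
BᵀPA = [136.5000 25.5000; -129.0000 -24.0000]
K = S⁻¹·BᵀPA = [0.7692 0.1827; -1.3846 -0.2163]
A−BK = [0.7692 -0.0986; 7.0769 -1.0192]
AᵀP(A−BK) = [5.3846 0.1538; 0.1538 0.1490]
P' = Q + AᵀP(A−BK) = [15.3846 2.1538; 2.1538 4.1490]
tr(P') = 19.5337

0.7692 0.1827 -1.3846 -0.2163


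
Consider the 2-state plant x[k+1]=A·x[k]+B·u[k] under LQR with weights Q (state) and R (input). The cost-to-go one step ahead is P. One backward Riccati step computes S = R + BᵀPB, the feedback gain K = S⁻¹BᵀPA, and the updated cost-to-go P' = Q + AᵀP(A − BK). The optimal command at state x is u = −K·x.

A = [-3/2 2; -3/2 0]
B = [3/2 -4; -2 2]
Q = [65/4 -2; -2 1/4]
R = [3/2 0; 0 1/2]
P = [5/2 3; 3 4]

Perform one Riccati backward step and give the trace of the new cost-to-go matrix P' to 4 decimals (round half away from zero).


21.4510

BᵀP = [-2.2500 -3.5000; -4.0000 -4.0000]
S = R + BᵀPB = [3/2 0; 0 1/2] + [3.6250 2.0000; 2.0000 8.0000] = [5.1250 2.0000; 2.0000 8.5000]
BᵀPA = [8.6250 -4.5000; 12.0000 -8.0000]
K = S⁻¹·BᵀPA = [1.2464 -0.5624; 1.1185 -0.8088]
A−BK = [1.1043 -0.3918; -1.2441 0.4929]
AᵀP(A−BK) = [3.9526 -1.9431; -1.9431 0.9984]
P' = Q + AᵀP(A−BK) = [20.2026 -3.9431; -3.9431 1.2484]
tr(P') = 21.4510


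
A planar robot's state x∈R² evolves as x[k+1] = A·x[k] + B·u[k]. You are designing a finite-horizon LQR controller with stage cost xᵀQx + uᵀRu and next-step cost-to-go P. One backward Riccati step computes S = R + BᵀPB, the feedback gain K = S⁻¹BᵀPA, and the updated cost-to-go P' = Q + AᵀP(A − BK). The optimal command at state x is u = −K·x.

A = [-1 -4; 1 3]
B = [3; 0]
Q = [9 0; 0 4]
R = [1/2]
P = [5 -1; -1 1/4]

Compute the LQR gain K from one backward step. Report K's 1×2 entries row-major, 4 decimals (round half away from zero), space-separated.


BᵀP = [15.0000 -3.0000]
S = R + BᵀPB = [1/2] + [45.0000] = [45.5000]
BᵀPA = [-18.0000 -69.0000]
K = S⁻¹·BᵀPA = [-0.3956 -1.5165]
A−BK = [0.1868 0.5495; 1.0000 3.0000]
AᵀP(A−BK) = [0.1291 0.4533; 0.4533 1.6126]
P' = Q + AᵀP(A−BK) = [9.1291 0.4533; 0.4533 5.6126]
tr(P') = 14.7418

-0.3956 -1.5165


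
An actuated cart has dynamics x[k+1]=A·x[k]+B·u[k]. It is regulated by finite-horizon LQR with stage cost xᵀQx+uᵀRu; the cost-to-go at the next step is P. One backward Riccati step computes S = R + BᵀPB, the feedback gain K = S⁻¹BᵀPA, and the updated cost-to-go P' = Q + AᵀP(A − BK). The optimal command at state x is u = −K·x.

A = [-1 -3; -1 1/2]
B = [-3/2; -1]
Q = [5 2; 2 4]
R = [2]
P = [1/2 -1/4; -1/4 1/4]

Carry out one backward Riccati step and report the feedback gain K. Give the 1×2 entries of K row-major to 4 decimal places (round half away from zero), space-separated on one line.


BᵀP = [-0.5000 0.1250]
S = R + BᵀPB = [2] + [0.6250] = [2.6250]
BᵀPA = [0.3750 1.5625]
K = S⁻¹·BᵀPA = [0.1429 0.5952]
A−BK = [-0.7857 -2.1071; -0.8571 1.0952]
AᵀP(A−BK) = [0.1964 0.5268; 0.5268 4.3824]
P' = Q + AᵀP(A−BK) = [5.1964 2.5268; 2.5268 8.3824]
tr(P') = 13.5789

0.1429 0.5952


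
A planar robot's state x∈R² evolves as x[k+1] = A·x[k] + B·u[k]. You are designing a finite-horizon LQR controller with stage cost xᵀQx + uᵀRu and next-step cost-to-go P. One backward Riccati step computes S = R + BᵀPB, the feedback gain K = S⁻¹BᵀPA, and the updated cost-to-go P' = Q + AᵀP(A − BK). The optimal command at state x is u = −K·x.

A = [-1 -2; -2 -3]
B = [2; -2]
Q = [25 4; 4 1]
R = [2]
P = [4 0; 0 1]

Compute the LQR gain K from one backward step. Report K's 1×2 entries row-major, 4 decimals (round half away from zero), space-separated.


-0.1818 -0.4545

BᵀP = [8.0000 -2.0000]
S = R + BᵀPB = [2] + [20.0000] = [22.0000]
BᵀPA = [-4.0000 -10.0000]
K = S⁻¹·BᵀPA = [-0.1818 -0.4545]
A−BK = [-0.6364 -1.0909; -2.3636 -3.9091]
AᵀP(A−BK) = [7.2727 12.1818; 12.1818 20.4545]
P' = Q + AᵀP(A−BK) = [32.2727 16.1818; 16.1818 21.4545]
tr(P') = 53.7273


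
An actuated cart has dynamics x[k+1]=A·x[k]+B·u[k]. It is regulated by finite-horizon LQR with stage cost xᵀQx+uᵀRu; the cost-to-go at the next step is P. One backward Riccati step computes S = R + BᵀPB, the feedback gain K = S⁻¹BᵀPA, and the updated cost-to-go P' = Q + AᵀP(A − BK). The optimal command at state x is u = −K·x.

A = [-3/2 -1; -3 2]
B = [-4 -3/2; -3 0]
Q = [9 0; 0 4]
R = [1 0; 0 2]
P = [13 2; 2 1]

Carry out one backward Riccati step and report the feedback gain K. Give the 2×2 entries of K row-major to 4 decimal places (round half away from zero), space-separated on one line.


0.5679 -0.0666 -0.3571 0.6174

BᵀP = [-58.0000 -11.0000; -19.5000 -3.0000]
S = R + BᵀPB = [1 0; 0 2] + [265.0000 87.0000; 87.0000 29.2500] = [266.0000 87.0000; 87.0000 31.2500]
BᵀPA = [120.0000 36.0000; 38.2500 13.5000]
K = S⁻¹·BᵀPA = [0.5679 -0.0666; -0.3571 0.6174]
A−BK = [0.2360 -0.3403; -1.2962 1.8003]
AᵀP(A−BK) = [1.7582 -2.1244; -2.1244 3.0625]
P' = Q + AᵀP(A−BK) = [10.7582 -2.1244; -2.1244 7.0625]
tr(P') = 17.8208


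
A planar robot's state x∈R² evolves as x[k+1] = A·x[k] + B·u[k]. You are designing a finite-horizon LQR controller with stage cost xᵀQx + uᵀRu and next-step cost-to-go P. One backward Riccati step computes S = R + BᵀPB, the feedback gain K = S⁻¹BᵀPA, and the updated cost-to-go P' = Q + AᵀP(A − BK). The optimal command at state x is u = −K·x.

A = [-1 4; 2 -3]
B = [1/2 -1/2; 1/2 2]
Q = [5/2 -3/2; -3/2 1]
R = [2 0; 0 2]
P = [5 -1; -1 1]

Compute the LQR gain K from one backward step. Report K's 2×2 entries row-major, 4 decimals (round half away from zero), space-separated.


BᵀP = [2.0000 0.0000; -4.5000 2.5000]
S = R + BᵀPB = [2 0; 0 2] + [1.0000 -1.0000; -1.0000 7.2500] = [3.0000 -1.0000; -1.0000 9.2500]
BᵀPA = [-2.0000 8.0000; 9.5000 -25.5000]
K = S⁻¹·BᵀPA = [-0.3364 1.8131; 0.9907 -2.5607]
A−BK = [-0.3364 1.8131; 0.1869 1.2150]
AᵀP(A−BK) = [2.9159 -9.0467; -9.0467 33.1963]
P' = Q + AᵀP(A−BK) = [5.4159 -10.5467; -10.5467 34.1963]
tr(P') = 39.6121

-0.3364 1.8131 0.9907 -2.5607


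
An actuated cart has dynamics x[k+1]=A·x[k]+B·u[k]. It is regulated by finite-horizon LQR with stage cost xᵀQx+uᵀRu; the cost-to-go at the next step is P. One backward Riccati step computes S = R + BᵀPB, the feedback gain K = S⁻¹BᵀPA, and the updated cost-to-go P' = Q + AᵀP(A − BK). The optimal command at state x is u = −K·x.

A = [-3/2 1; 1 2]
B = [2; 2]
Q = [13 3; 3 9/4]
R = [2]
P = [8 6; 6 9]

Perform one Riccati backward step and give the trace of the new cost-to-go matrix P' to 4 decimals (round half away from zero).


25.4025

BᵀP = [28.0000 30.0000]
S = R + BᵀPB = [2] + [116.0000] = [118.0000]
BᵀPA = [-12.0000 88.0000]
K = S⁻¹·BᵀPA = [-0.1017 0.7458]
A−BK = [-1.2966 -0.4915; 1.2034 0.5085]
AᵀP(A−BK) = [7.7797 2.9492; 2.9492 2.3729]
P' = Q + AᵀP(A−BK) = [20.7797 5.9492; 5.9492 4.6229]
tr(P') = 25.4025


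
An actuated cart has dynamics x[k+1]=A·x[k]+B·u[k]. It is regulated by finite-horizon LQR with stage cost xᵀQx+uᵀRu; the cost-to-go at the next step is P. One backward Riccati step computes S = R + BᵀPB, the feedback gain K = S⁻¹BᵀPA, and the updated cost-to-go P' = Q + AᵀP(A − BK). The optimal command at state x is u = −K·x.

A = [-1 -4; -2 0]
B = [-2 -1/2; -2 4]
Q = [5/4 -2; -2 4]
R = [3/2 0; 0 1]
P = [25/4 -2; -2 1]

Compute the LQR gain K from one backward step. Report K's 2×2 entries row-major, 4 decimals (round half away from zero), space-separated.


BᵀP = [-8.5000 2.0000; -11.1250 5.0000]
S = R + BᵀPB = [3/2 0; 0 1] + [13.0000 12.2500; 12.2500 25.5625] = [14.5000 12.2500; 12.2500 26.5625]
BᵀPA = [4.5000 34.0000; 1.1250 44.5000]
K = S⁻¹·BᵀPA = [0.4498 1.5228; -0.1651 0.9730]
A−BK = [-0.1829 -0.4679; -0.4400 -0.8465]
AᵀP(A−BK) = [0.4115 1.0528; 1.0528 4.9257]
P' = Q + AᵀP(A−BK) = [1.6615 -0.9472; -0.9472 8.9257]
tr(P') = 10.5872

0.4498 1.5228 -0.1651 0.9730


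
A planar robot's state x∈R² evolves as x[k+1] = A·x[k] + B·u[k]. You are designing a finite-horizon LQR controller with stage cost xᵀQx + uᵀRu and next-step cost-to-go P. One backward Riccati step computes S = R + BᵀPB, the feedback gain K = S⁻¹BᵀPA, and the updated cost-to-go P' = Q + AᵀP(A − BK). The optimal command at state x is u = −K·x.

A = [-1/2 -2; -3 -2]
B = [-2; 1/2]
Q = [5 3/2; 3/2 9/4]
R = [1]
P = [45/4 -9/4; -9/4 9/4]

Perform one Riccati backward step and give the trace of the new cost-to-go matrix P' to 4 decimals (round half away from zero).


33.6799

BᵀP = [-23.6250 5.6250]
S = R + BᵀPB = [1] + [50.0625] = [51.0625]
BᵀPA = [-5.0625 36.0000]
K = S⁻¹·BᵀPA = [-0.0991 0.7050]
A−BK = [-0.6983 -0.5900; -2.9504 -2.3525]
AᵀP(A−BK) = [15.8106 12.5692; 12.5692 10.6193]
P' = Q + AᵀP(A−BK) = [20.8106 14.0692; 14.0692 12.8693]
tr(P') = 33.6799


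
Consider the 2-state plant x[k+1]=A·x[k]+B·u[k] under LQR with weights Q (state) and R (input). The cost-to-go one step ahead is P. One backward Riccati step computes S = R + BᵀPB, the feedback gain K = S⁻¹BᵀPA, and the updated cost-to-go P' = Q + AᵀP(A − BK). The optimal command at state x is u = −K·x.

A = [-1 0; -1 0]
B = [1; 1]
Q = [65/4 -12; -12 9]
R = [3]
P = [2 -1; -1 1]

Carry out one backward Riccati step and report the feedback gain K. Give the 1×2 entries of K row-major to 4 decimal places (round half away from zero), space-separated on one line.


-0.2500 0.0000

BᵀP = [1.0000 0.0000]
S = R + BᵀPB = [3] + [1.0000] = [4.0000]
BᵀPA = [-1.0000 0.0000]
K = S⁻¹·BᵀPA = [-0.2500 0.0000]
A−BK = [-0.7500 0.0000; -0.7500 0.0000]
AᵀP(A−BK) = [0.7500 0.0000; 0.0000 0.0000]
P' = Q + AᵀP(A−BK) = [17.0000 -12.0000; -12.0000 9.0000]
tr(P') = 26.0000


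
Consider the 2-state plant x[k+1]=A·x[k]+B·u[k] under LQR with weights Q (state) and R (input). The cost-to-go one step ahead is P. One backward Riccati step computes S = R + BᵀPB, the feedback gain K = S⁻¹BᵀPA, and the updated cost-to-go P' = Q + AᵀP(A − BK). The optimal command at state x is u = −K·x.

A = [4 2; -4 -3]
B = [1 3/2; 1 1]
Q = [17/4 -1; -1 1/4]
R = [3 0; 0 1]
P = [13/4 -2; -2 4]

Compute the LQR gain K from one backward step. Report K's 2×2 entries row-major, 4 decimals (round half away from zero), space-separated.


BᵀP = [1.2500 2.0000; 2.8750 1.0000]
S = R + BᵀPB = [3 0; 0 1] + [3.2500 3.8750; 3.8750 5.3125] = [6.2500 3.8750; 3.8750 6.3125]
BᵀPA = [-3.0000 -3.5000; 7.5000 2.7500]
K = S⁻¹·BᵀPA = [-1.9642 -1.3402; 2.3939 1.2583]
A−BK = [2.3734 1.4527; -4.4297 -2.9182]
AᵀP(A−BK) = [156.1535 100.5422; 100.5422 64.8491]
P' = Q + AᵀP(A−BK) = [160.4035 99.5422; 99.5422 65.0991]
tr(P') = 225.5026

-1.9642 -1.3402 2.3939 1.2583


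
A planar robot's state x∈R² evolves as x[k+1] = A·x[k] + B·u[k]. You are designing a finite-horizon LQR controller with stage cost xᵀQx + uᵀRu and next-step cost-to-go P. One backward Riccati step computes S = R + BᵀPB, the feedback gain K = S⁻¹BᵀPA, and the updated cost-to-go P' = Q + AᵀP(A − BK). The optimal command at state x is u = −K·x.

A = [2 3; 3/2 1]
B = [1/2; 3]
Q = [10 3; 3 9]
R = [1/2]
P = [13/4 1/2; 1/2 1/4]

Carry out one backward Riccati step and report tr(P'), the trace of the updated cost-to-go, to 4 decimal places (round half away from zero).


BᵀP = [3.1250 1.0000]
S = R + BᵀPB = [1/2] + [4.5625] = [5.0625]
BᵀPA = [7.7500 10.3750]
K = S⁻¹·BᵀPA = [1.5309 2.0494]
A−BK = [1.2346 1.9753; -3.0926 -5.1481]
AᵀP(A−BK) = [4.6983 7.2423; 7.2423 11.2377]
P' = Q + AᵀP(A−BK) = [14.6983 10.2423; 10.2423 20.2377]
tr(P') = 34.9360

34.9360


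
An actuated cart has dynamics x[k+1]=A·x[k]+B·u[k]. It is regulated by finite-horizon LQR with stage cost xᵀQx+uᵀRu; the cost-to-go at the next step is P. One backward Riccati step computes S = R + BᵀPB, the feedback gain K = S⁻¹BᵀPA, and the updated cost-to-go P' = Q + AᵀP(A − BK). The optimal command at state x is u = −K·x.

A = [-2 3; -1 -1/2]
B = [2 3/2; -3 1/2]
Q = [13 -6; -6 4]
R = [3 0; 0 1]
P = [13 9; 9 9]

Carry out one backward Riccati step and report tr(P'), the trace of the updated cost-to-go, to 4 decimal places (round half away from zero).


BᵀP = [-1.0000 -9.0000; 24.0000 18.0000]
S = R + BᵀPB = [3 0; 0 1] + [25.0000 -6.0000; -6.0000 45.0000] = [28.0000 -6.0000; -6.0000 46.0000]
BᵀPA = [11.0000 1.5000; -66.0000 63.0000]
K = S⁻¹·BᵀPA = [0.0879 0.3570; -1.4233 1.4161]
A−BK = [-0.0407 0.1617; -0.0248 -0.1370]
AᵀP(A−BK) = [2.0942 -1.9625; -1.9625 2.4980]
P' = Q + AᵀP(A−BK) = [15.0942 -7.9625; -7.9625 6.4980]
tr(P') = 21.5923

21.5923


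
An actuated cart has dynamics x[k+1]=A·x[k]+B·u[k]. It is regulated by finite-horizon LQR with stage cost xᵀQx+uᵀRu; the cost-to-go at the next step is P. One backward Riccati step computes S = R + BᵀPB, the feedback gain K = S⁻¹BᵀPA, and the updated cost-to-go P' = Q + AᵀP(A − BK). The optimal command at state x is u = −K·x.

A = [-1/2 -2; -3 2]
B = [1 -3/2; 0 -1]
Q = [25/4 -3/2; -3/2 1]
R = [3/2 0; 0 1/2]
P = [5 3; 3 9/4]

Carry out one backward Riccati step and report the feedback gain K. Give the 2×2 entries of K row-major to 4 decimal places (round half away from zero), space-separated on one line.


0.0828 -0.3376 1.1465 0.1720

BᵀP = [5.0000 3.0000; -10.5000 -6.7500]
S = R + BᵀPB = [3/2 0; 0 1/2] + [5.0000 -10.5000; -10.5000 22.5000] = [6.5000 -10.5000; -10.5000 23.0000]
BᵀPA = [-11.5000 -4.0000; 25.5000 7.5000]
K = S⁻¹·BᵀPA = [0.0828 -0.3376; 1.1465 0.1720]
A−BK = [1.1369 -1.4045; -1.8535 2.1720]
AᵀP(A−BK) = [2.2166 -1.7675; -1.7675 2.3599]
P' = Q + AᵀP(A−BK) = [8.4666 -3.2675; -3.2675 3.3599]
tr(P') = 11.8264


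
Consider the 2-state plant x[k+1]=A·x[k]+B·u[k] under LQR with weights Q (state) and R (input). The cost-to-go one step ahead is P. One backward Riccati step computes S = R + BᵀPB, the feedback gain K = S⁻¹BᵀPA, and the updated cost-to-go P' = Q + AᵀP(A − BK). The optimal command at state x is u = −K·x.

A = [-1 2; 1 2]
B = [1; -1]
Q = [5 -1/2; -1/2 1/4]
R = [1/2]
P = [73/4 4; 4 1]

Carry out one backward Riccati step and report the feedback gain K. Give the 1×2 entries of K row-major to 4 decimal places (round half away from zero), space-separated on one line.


-0.9574 2.9362

BᵀP = [14.2500 3.0000]
S = R + BᵀPB = [1/2] + [11.2500] = [11.7500]
BᵀPA = [-11.2500 34.5000]
K = S⁻¹·BᵀPA = [-0.9574 2.9362]
A−BK = [-0.0426 -0.9362; 0.0426 4.9362]
AᵀP(A−BK) = [0.4787 -1.4681; -1.4681 7.7021]
P' = Q + AᵀP(A−BK) = [5.4787 -1.9681; -1.9681 7.9521]
tr(P') = 13.4309


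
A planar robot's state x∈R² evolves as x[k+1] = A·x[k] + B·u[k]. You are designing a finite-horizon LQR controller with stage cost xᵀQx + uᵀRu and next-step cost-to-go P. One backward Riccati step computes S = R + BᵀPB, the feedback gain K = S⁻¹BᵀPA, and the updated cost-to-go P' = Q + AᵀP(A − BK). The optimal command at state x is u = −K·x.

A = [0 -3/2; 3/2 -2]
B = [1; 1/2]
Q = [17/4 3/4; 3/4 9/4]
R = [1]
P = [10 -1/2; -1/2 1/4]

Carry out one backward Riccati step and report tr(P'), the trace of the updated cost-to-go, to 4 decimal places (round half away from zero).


9.3062

BᵀP = [9.7500 -0.3750]
S = R + BᵀPB = [1] + [9.5625] = [10.5625]
BᵀPA = [-0.5625 -13.8750]
K = S⁻¹·BᵀPA = [-0.0533 -1.3136]
A−BK = [0.0533 -0.1864; 1.5266 -1.3432]
AᵀP(A−BK) = [0.5325 -0.3639; -0.3639 2.2737]
P' = Q + AᵀP(A−BK) = [4.7825 0.3861; 0.3861 4.5237]
tr(P') = 9.3062


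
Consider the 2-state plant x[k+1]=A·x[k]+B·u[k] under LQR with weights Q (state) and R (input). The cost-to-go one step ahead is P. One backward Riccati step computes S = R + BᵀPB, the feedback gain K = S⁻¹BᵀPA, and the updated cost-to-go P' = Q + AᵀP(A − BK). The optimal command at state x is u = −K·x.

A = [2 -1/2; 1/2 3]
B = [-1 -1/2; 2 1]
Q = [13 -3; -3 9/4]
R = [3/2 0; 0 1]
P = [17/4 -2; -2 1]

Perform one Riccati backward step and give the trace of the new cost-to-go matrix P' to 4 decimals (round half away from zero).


17.4436

BᵀP = [-8.2500 4.0000; -4.1250 2.0000]
S = R + BᵀPB = [3/2 0; 0 1] + [16.2500 8.1250; 8.1250 4.0625] = [17.7500 8.1250; 8.1250 5.0625]
BᵀPA = [-14.5000 16.1250; -7.2500 8.0625]
K = S⁻¹·BᵀPA = [-0.6081 0.6763; -0.4561 0.5072]
A−BK = [1.1638 0.4299; 2.1723 1.1402]
AᵀP(A−BK) = [1.1255 -0.7667; -0.7667 1.0682]
P' = Q + AᵀP(A−BK) = [14.1255 -3.7667; -3.7667 3.3182]
tr(P') = 17.4436


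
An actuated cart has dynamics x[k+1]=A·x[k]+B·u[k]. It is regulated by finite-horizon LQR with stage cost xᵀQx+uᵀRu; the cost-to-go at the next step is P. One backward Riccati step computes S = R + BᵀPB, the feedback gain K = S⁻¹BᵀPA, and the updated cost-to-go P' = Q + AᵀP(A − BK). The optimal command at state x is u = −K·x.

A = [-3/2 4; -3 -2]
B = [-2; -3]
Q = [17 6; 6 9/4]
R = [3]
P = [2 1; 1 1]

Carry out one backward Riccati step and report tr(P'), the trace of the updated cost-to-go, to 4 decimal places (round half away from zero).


BᵀP = [-7.0000 -5.0000]
S = R + BᵀPB = [3] + [29.0000] = [32.0000]
BᵀPA = [25.5000 -18.0000]
K = S⁻¹·BᵀPA = [0.7969 -0.5625]
A−BK = [0.0938 2.8750; -0.6094 -3.6875]
AᵀP(A−BK) = [2.1797 -0.6563; -0.6563 9.8750]
P' = Q + AᵀP(A−BK) = [19.1797 5.3438; 5.3438 12.1250]
tr(P') = 31.3047

31.3047


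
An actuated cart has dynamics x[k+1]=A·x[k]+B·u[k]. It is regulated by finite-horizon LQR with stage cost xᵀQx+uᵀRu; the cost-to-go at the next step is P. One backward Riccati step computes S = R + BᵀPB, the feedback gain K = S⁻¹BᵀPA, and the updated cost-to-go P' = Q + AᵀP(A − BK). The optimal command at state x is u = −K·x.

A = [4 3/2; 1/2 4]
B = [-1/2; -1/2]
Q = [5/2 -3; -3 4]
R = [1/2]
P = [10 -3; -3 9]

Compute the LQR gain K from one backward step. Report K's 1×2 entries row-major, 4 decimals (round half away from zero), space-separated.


-4.1333 -4.6000

BᵀP = [-3.5000 -3.0000]
S = R + BᵀPB = [1/2] + [3.2500] = [3.7500]
BᵀPA = [-15.5000 -17.2500]
K = S⁻¹·BᵀPA = [-4.1333 -4.6000]
A−BK = [1.9333 -0.8000; -1.5667 1.7000]
AᵀP(A−BK) = [86.1833 -43.5500; -43.5500 51.1500]
P' = Q + AᵀP(A−BK) = [88.6833 -46.5500; -46.5500 55.1500]
tr(P') = 143.8333


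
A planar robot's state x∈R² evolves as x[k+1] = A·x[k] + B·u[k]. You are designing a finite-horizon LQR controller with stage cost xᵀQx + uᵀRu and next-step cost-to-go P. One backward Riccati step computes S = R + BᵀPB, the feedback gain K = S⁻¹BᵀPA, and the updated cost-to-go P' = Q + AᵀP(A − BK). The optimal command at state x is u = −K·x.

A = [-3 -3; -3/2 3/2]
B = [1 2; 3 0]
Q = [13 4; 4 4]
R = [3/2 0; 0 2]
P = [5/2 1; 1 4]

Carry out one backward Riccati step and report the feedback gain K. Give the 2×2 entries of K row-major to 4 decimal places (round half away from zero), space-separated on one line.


-0.5429 0.3898 -1.0023 -1.3573

BᵀP = [5.5000 13.0000; 5.0000 2.0000]
S = R + BᵀPB = [3/2 0; 0 2] + [44.5000 11.0000; 11.0000 10.0000] = [46.0000 11.0000; 11.0000 12.0000]
BᵀPA = [-36.0000 3.0000; -18.0000 -12.0000]
K = S⁻¹·BᵀPA = [-0.5429 0.3898; -1.0023 -1.3573]
A−BK = [-0.4524 -0.6752; 0.1288 0.3306]
AᵀP(A−BK) = [2.9130 3.1009; 3.1009 5.0429]
P' = Q + AᵀP(A−BK) = [15.9130 7.1009; 7.1009 9.0429]
tr(P') = 24.9559


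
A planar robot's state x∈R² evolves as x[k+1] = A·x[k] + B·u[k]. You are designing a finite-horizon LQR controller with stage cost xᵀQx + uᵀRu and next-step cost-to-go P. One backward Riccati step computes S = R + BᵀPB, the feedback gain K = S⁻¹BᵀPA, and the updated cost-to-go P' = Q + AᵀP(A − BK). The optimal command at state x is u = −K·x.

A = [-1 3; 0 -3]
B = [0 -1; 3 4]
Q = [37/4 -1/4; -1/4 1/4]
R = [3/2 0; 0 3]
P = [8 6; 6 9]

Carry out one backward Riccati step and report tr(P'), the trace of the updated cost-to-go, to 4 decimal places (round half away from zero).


BᵀP = [18.0000 27.0000; 16.0000 30.0000]
S = R + BᵀPB = [3/2 0; 0 3] + [81.0000 90.0000; 90.0000 104.0000] = [82.5000 90.0000; 90.0000 107.0000]
BᵀPA = [-18.0000 -27.0000; -16.0000 -42.0000]
K = S⁻¹·BᵀPA = [-0.6680 1.2247; 0.4124 -1.4227]
A−BK = [-0.5876 1.5773; 0.3546 -0.9835]
AᵀP(A−BK) = [2.5732 -6.7175; -6.7175 18.3155]
P' = Q + AᵀP(A−BK) = [11.8232 -6.9675; -6.9675 18.5655]
tr(P') = 30.3887

30.3887


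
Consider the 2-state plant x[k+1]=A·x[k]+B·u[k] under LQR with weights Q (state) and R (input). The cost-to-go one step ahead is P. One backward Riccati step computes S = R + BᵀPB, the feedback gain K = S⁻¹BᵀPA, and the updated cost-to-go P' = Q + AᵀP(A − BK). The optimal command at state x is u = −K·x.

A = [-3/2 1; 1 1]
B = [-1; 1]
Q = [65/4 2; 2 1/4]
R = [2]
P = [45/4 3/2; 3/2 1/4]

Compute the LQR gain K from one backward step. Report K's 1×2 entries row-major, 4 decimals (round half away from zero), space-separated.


1.2738 -1.0476

BᵀP = [-9.7500 -1.2500]
S = R + BᵀPB = [2] + [8.5000] = [10.5000]
BᵀPA = [13.3750 -11.0000]
K = S⁻¹·BᵀPA = [1.2738 -1.0476]
A−BK = [-0.2262 -0.0476; -0.2738 2.0476]
AᵀP(A−BK) = [4.0253 -3.3631; -3.3631 2.9762]
P' = Q + AᵀP(A−BK) = [20.2753 -1.3631; -1.3631 3.2262]
tr(P') = 23.5015


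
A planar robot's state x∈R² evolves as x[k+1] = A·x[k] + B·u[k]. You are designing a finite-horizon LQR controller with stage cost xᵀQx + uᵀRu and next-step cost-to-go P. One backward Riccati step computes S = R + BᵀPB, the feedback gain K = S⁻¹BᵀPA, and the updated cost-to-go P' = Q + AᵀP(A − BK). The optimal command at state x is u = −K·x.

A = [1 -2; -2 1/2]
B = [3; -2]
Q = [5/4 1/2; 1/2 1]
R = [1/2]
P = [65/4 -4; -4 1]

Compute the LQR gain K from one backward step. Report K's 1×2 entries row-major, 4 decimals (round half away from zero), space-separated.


0.4264 -0.6063

BᵀP = [56.7500 -14.0000]
S = R + BᵀPB = [1/2] + [198.2500] = [198.7500]
BᵀPA = [84.7500 -120.5000]
K = S⁻¹·BᵀPA = [0.4264 -0.6063]
A−BK = [-0.2792 -0.1811; -1.1472 -0.7126]
AᵀP(A−BK) = [0.1113 -0.1170; -0.1170 0.1921]
P' = Q + AᵀP(A−BK) = [1.3613 0.3830; 0.3830 1.1921]
tr(P') = 2.5535


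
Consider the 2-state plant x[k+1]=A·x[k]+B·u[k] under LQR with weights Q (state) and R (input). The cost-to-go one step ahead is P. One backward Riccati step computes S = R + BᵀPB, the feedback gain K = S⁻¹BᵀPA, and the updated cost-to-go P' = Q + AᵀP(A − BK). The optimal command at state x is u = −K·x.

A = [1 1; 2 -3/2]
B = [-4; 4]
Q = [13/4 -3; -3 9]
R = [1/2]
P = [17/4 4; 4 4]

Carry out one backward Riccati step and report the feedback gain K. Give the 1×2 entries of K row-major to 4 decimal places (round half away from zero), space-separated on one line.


-0.2222 -0.2222

BᵀP = [-1.0000 0.0000]
S = R + BᵀPB = [1/2] + [4.0000] = [4.5000]
BᵀPA = [-1.0000 -1.0000]
K = S⁻¹·BᵀPA = [-0.2222 -0.2222]
A−BK = [0.1111 0.1111; 2.8889 -0.6111]
AᵀP(A−BK) = [36.0278 -5.9722; -5.9722 1.0278]
P' = Q + AᵀP(A−BK) = [39.2778 -8.9722; -8.9722 10.0278]
tr(P') = 49.3056


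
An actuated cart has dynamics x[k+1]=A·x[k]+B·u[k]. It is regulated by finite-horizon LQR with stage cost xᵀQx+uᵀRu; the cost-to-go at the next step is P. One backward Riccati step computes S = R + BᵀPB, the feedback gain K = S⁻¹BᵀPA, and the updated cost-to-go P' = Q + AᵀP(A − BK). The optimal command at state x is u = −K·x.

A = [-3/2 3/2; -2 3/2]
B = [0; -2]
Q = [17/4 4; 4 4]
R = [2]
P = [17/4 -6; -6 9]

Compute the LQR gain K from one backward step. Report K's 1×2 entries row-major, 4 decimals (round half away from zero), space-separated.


BᵀP = [12.0000 -18.0000]
S = R + BᵀPB = [2] + [36.0000] = [38.0000]
BᵀPA = [18.0000 -9.0000]
K = S⁻¹·BᵀPA = [0.4737 -0.2368]
A−BK = [-1.5000 1.5000; -1.0526 1.0263]
AᵀP(A−BK) = [1.0362 -0.7993; -0.7993 0.6809]
P' = Q + AᵀP(A−BK) = [5.2862 3.2007; 3.2007 4.6809]
tr(P') = 9.9671

0.4737 -0.2368


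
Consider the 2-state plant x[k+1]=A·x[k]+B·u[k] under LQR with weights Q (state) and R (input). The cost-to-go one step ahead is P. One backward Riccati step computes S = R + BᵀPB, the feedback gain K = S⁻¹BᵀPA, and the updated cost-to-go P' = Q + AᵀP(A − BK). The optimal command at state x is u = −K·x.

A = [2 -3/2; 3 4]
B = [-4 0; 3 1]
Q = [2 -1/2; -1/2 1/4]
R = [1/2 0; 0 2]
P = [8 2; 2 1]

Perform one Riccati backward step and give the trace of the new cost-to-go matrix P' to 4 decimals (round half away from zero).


BᵀP = [-26.0000 -5.0000; 2.0000 1.0000]
S = R + BᵀPB = [1/2 0; 0 2] + [89.0000 -5.0000; -5.0000 1.0000] = [89.5000 -5.0000; -5.0000 3.0000]
BᵀPA = [-67.0000 19.0000; 7.0000 1.0000]
K = S⁻¹·BᵀPA = [-0.6817 0.2546; 1.1971 0.7577]
A−BK = [-0.7269 -0.4815; 3.8480 2.4784]
AᵀP(A−BK) = [10.9446 6.7556; 6.7556 4.4045]
P' = Q + AᵀP(A−BK) = [12.9446 6.2556; 6.2556 4.6545]
tr(P') = 17.5991

17.5991


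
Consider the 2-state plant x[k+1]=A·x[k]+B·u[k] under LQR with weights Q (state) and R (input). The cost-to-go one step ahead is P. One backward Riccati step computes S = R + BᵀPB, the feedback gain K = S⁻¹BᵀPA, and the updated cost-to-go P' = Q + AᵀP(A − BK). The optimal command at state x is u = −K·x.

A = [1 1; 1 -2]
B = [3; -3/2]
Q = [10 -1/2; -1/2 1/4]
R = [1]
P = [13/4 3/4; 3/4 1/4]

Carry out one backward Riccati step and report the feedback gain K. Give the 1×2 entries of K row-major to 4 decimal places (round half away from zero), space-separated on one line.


0.4364 0.2026

BᵀP = [8.6250 1.8750]
S = R + BᵀPB = [1] + [23.0625] = [24.0625]
BᵀPA = [10.5000 4.8750]
K = S⁻¹·BᵀPA = [0.4364 0.2026]
A−BK = [-0.3091 0.3922; 1.6545 -1.6961]
AᵀP(A−BK) = [0.4182 -0.1273; -0.1273 0.2623]
P' = Q + AᵀP(A−BK) = [10.4182 -0.6273; -0.6273 0.5123]
tr(P') = 10.9305


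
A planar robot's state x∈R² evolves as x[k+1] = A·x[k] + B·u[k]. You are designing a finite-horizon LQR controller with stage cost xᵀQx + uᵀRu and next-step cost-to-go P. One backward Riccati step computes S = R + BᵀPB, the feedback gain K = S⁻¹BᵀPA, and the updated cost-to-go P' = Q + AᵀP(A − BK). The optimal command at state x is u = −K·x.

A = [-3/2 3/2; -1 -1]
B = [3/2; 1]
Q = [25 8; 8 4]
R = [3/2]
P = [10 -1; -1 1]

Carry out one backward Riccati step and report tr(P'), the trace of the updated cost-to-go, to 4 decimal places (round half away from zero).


35.8864

BᵀP = [14.0000 -0.5000]
S = R + BᵀPB = [3/2] + [20.5000] = [22.0000]
BᵀPA = [-20.5000 21.5000]
K = S⁻¹·BᵀPA = [-0.9318 0.9773]
A−BK = [-0.1023 0.0341; -0.0682 -1.9773]
AᵀP(A−BK) = [1.3977 -1.4659; -1.4659 5.4886]
P' = Q + AᵀP(A−BK) = [26.3977 6.5341; 6.5341 9.4886]
tr(P') = 35.8864


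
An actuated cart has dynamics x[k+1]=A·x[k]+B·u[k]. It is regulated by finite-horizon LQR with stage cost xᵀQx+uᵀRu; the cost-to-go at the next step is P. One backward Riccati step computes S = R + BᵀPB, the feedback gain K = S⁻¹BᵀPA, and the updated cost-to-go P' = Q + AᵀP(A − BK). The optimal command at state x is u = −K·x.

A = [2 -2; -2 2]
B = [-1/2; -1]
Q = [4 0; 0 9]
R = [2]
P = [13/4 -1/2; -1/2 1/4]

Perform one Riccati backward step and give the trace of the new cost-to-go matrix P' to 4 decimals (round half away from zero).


BᵀP = [-1.1250 0.0000]
S = R + BᵀPB = [2] + [0.5625] = [2.5625]
BᵀPA = [-2.2500 2.2500]
K = S⁻¹·BᵀPA = [-0.8780 0.8780]
A−BK = [1.5610 -1.5610; -2.8780 2.8780]
AᵀP(A−BK) = [16.0244 -16.0244; -16.0244 16.0244]
P' = Q + AᵀP(A−BK) = [20.0244 -16.0244; -16.0244 25.0244]
tr(P') = 45.0488

45.0488


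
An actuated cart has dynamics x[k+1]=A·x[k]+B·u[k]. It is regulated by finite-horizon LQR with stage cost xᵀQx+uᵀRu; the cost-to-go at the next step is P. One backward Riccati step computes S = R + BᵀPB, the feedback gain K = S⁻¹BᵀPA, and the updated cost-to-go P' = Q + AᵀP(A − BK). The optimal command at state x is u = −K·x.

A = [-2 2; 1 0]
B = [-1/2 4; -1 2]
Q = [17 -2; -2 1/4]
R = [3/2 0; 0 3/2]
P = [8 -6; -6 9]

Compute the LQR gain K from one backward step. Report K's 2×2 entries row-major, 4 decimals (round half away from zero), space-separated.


-2.0172 1.0052 -0.7780 0.6334

BᵀP = [2.0000 -6.0000; 20.0000 -6.0000]
S = R + BᵀPB = [3/2 0; 0 3/2] + [5.0000 -4.0000; -4.0000 68.0000] = [6.5000 -4.0000; -4.0000 69.5000]
BᵀPA = [-10.0000 4.0000; -46.0000 40.0000]
K = S⁻¹·BᵀPA = [-2.0172 1.0052; -0.7780 0.6334]
A−BK = [0.1033 -0.0310; 0.5387 -0.2616]
AᵀP(A−BK) = [9.0413 -4.8124; -4.8124 2.6437]
P' = Q + AᵀP(A−BK) = [26.0413 -6.8124; -6.8124 2.8937]
tr(P') = 28.9350


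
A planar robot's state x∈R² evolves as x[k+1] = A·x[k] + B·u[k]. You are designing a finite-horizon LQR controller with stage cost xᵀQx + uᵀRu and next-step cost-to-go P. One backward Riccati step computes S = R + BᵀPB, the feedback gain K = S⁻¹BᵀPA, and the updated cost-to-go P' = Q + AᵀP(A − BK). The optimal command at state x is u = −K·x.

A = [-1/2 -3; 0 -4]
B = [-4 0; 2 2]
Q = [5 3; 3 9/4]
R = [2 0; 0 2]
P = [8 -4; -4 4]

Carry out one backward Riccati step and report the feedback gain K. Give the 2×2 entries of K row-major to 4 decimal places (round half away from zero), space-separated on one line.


0.1138 0.5528 -0.0813 -1.9187

BᵀP = [-40.0000 24.0000; -8.0000 8.0000]
S = R + BᵀPB = [2 0; 0 2] + [208.0000 48.0000; 48.0000 16.0000] = [210.0000 48.0000; 48.0000 18.0000]
BᵀPA = [20.0000 24.0000; 4.0000 -8.0000]
K = S⁻¹·BᵀPA = [0.1138 0.5528; -0.0813 -1.9187]
A−BK = [-0.0447 -0.7886; -0.0650 -1.2683]
AᵀP(A−BK) = [0.0488 0.6179; 0.6179 11.3821]
P' = Q + AᵀP(A−BK) = [5.0488 3.6179; 3.6179 13.6321]
tr(P') = 18.6809


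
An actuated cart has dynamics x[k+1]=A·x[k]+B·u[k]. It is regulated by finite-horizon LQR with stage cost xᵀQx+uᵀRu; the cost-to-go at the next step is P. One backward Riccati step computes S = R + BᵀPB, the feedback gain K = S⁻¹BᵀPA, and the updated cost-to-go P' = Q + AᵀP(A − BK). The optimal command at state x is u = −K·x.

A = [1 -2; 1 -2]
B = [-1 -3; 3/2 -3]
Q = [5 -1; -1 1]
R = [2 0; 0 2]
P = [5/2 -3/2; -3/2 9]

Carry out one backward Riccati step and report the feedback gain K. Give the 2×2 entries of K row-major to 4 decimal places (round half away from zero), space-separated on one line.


BᵀP = [-4.7500 15.0000; -3.0000 -22.5000]
S = R + BᵀPB = [2 0; 0 2] + [27.2500 -30.7500; -30.7500 76.5000] = [29.2500 -30.7500; -30.7500 78.5000]
BᵀPA = [10.2500 -20.5000; -25.5000 51.0000]
K = S⁻¹·BᵀPA = [0.0152 -0.0304; -0.3189 0.6378]
A−BK = [0.0585 -0.1170; 0.0205 -0.0411]
AᵀP(A−BK) = [0.2126 -0.4252; -0.4252 0.8504]
P' = Q + AᵀP(A−BK) = [5.2126 -1.4252; -1.4252 1.8504]
tr(P') = 7.0630

0.0152 -0.0304 -0.3189 0.6378


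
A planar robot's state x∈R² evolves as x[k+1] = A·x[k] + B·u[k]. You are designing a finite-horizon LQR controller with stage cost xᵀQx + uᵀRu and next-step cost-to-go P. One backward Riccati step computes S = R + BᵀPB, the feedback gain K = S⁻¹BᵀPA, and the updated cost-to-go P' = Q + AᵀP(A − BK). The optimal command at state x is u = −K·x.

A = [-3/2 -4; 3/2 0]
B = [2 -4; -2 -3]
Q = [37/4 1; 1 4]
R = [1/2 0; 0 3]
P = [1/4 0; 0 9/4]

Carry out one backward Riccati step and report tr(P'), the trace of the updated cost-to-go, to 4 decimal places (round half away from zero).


BᵀP = [0.5000 -4.5000; -1.0000 -6.7500]
S = R + BᵀPB = [1/2 0; 0 3] + [10.0000 11.5000; 11.5000 24.2500] = [10.5000 11.5000; 11.5000 27.2500]
BᵀPA = [-7.5000 -2.0000; -8.6250 4.0000]
K = S⁻¹·BᵀPA = [-0.6836 -0.6531; -0.0280 0.4224]
A−BK = [-0.2449 -1.0041; 0.0487 -0.0390]
AᵀP(A−BK) = [0.2563 0.2449; 0.2449 1.0041]
P' = Q + AᵀP(A−BK) = [9.5063 1.2449; 1.2449 5.0041]
tr(P') = 14.5104

14.5104


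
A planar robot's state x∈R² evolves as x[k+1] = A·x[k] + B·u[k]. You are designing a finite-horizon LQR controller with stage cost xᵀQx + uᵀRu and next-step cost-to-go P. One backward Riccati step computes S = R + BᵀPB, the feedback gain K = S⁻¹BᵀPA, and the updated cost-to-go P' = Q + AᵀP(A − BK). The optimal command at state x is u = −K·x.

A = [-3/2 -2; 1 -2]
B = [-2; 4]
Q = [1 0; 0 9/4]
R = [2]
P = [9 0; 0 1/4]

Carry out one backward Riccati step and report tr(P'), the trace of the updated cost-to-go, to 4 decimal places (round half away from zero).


14.5595

BᵀP = [-18.0000 1.0000]
S = R + BᵀPB = [2] + [40.0000] = [42.0000]
BᵀPA = [28.0000 34.0000]
K = S⁻¹·BᵀPA = [0.6667 0.8095]
A−BK = [-0.1667 -0.3810; -1.6667 -5.2381]
AᵀP(A−BK) = [1.8333 3.8333; 3.8333 9.4762]
P' = Q + AᵀP(A−BK) = [2.8333 3.8333; 3.8333 11.7262]
tr(P') = 14.5595


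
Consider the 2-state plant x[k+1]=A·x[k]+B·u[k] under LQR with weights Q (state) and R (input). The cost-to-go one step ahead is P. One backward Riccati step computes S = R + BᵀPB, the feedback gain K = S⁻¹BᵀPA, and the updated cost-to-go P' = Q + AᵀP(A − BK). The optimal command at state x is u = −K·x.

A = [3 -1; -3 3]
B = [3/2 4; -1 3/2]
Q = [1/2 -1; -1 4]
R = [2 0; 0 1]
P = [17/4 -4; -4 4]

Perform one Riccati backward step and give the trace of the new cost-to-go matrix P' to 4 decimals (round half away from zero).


15.2884

BᵀP = [10.3750 -10.0000; 11.0000 -10.0000]
S = R + BᵀPB = [2 0; 0 1] + [25.5625 26.5000; 26.5000 29.0000] = [27.5625 26.5000; 26.5000 30.0000]
BᵀPA = [61.1250 -40.3750; 63.0000 -41.0000]
K = S⁻¹·BᵀPA = [1.3180 -1.0010; 0.9358 -0.4824]
A−BK = [-2.7202 2.4313; -3.0858 2.7227]
AᵀP(A−BK) = [6.7342 -5.1695; -5.1695 4.0542]
P' = Q + AᵀP(A−BK) = [7.2342 -6.1695; -6.1695 8.0542]
tr(P') = 15.2884


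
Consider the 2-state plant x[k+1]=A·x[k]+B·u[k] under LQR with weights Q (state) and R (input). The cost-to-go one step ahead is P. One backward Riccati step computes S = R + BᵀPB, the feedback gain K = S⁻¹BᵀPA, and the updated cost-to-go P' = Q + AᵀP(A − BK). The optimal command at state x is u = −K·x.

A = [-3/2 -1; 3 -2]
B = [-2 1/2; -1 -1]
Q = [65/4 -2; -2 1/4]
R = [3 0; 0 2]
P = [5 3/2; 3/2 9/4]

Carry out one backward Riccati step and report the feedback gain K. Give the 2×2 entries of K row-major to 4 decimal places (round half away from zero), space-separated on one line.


BᵀP = [-11.5000 -5.2500; 1.0000 -1.5000]
S = R + BᵀPB = [3 0; 0 2] + [28.2500 -0.5000; -0.5000 2.0000] = [31.2500 -0.5000; -0.5000 4.0000]
BᵀPA = [1.5000 22.0000; -6.0000 2.0000]
K = S⁻¹·BᵀPA = [0.0240 0.7134; -1.4970 0.5892]
A−BK = [-0.7034 0.1323; 1.5271 -0.6974]
AᵀP(A−BK) = [8.9820 -3.5351; -3.5351 3.1263]
P' = Q + AᵀP(A−BK) = [25.2320 -5.5351; -5.5351 3.3763]
tr(P') = 28.6082

0.0240 0.7134 -1.4970 0.5892


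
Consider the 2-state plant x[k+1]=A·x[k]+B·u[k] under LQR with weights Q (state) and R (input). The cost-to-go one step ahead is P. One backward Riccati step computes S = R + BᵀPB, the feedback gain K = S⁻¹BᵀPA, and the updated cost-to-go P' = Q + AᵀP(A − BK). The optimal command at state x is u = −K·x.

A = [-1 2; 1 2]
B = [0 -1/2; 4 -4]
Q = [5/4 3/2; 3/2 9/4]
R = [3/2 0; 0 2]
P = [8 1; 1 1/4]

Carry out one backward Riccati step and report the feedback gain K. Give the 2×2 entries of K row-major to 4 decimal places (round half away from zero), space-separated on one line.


BᵀP = [4.0000 1.0000; -8.0000 -1.5000]
S = R + BᵀPB = [3/2 0; 0 2] + [4.0000 -6.0000; -6.0000 10.0000] = [5.5000 -6.0000; -6.0000 12.0000]
BᵀPA = [-3.0000 10.0000; 6.5000 -19.0000]
K = S⁻¹·BᵀPA = [0.1000 0.2000; 0.5917 -1.4833]
A−BK = [-0.7042 1.2583; 2.9667 -4.7333]
AᵀP(A−BK) = [2.7042 -5.2583; -5.2583 10.8167]
P' = Q + AᵀP(A−BK) = [3.9542 -3.7583; -3.7583 13.0667]
tr(P') = 17.0208

0.1000 0.2000 0.5917 -1.4833


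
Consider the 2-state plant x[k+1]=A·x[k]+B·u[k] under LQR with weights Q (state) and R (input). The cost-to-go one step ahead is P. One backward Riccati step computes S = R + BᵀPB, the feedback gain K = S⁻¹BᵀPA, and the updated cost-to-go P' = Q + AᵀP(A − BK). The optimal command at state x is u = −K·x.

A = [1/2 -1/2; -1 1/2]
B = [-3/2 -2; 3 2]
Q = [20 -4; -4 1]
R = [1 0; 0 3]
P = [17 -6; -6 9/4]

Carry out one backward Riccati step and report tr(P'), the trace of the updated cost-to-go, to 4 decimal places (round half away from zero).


21.1379

BᵀP = [-43.5000 15.7500; -46.0000 16.5000]
S = R + BᵀPB = [1 0; 0 3] + [112.5000 118.5000; 118.5000 125.0000] = [113.5000 118.5000; 118.5000 128.0000]
BᵀPA = [-37.5000 29.6250; -39.5000 31.2500]
K = S⁻¹·BᵀPA = [-0.2455 0.1830; -0.0813 0.0748]
A−BK = [-0.0309 -0.0760; -0.1009 -0.1984]
AᵀP(A−BK) = [0.0818 -0.0610; -0.0610 0.0561]
P' = Q + AᵀP(A−BK) = [20.0818 -4.0610; -4.0610 1.0561]
tr(P') = 21.1379
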